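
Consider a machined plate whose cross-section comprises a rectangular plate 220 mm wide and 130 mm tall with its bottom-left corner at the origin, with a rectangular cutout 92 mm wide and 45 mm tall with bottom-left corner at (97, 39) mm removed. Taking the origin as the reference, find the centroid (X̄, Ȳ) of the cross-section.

plate: A = 220 × 130 = 28600.00, centroid at (110.00, 65.00).
hole: A = −(92 × 45) = -4140.00, centroid at (143.00, 61.50).
ΣA = 24460.00 mm²
ΣAX̄ = (28600.00)(110.00) + (-4140.00)(143.00) = 2553980.00 mm³
ΣAȲ = (28600.00)(65.00) + (-4140.00)(61.50) = 1604390.00 mm³
X̄ = 2553980.00 / 24460.00 = 104.41 mm
Ȳ = 1604390.00 / 24460.00 = 65.59 mm

X̄ = 104.41 mm, Ȳ = 65.59 mm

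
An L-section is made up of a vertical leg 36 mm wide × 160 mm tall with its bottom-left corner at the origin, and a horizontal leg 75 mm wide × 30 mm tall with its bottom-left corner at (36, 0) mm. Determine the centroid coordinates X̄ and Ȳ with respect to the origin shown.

X̄ = 33.59 mm, Ȳ = 61.74 mm

Part | A | x̄ᵢ | ȳᵢ | A·x̄ᵢ | A·ȳᵢ
vertical leg | 5760.00 | 18.00 | 80.00 | 103680.00 | 460800.00
horizontal leg | 2250.00 | 73.50 | 15.00 | 165375.00 | 33750.00
Σ | 8010.00 |  |  | 269055.00 | 494550.00
X̄ = 269055.00 / 8010.00 = 33.59 mm
Ȳ = 494550.00 / 8010.00 = 61.74 mm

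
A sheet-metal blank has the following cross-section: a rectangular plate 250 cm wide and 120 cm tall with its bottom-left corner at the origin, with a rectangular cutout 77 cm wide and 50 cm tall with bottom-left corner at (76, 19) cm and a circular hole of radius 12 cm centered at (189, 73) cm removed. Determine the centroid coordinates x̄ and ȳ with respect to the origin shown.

x̄ = 125.45 cm, ȳ = 62.17 cm

Part | A | x̄ᵢ | ȳᵢ | A·x̄ᵢ | A·ȳᵢ
plate | 30000.00 | 125.00 | 60.00 | 3750000.00 | 1800000.00
hole 1 | -3850.00 | 114.50 | 44.00 | -440825.00 | -169400.00
hole 2 | -452.39 | 189.00 | 73.00 | -85501.59 | -33024.42
Σ | 25697.61 |  |  | 3223673.41 | 1597575.58
x̄ = 3223673.41 / 25697.61 = 125.45 cm
ȳ = 1597575.58 / 25697.61 = 62.17 cm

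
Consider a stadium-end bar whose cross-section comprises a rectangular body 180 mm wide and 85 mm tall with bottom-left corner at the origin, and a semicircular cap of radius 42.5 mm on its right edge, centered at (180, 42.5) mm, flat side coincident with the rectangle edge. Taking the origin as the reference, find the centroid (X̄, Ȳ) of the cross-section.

X̄ = 106.90 mm, Ȳ = 42.50 mm

Part | A | x̄ᵢ | ȳᵢ | A·x̄ᵢ | A·ȳᵢ
rectangular body | 15300.00 | 90.00 | 42.50 | 1377000.00 | 650250.00
semicircular end | 2837.25 | 198.04 | 42.50 | 561882.24 | 120583.16
Σ | 18137.25 |  |  | 1938882.24 | 770833.16
X̄ = 1938882.24 / 18137.25 = 106.90 mm
Ȳ = 770833.16 / 18137.25 = 42.50 mm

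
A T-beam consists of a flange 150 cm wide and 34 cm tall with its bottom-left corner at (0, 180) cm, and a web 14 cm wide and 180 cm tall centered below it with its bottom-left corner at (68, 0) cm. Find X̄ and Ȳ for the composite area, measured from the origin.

X̄ = 75.00 cm, Ȳ = 161.61 cm

web: A = 14 × 180 = 2520.00, centroid at (75.00, 90.00).
flange: A = 150 × 34 = 5100.00, centroid at (75.00, 197.00).
ΣA = 7620.00 cm²
ΣAX̄ = (2520.00)(75.00) + (5100.00)(75.00) = 571500.00 cm³
ΣAȲ = (2520.00)(90.00) + (5100.00)(197.00) = 1231500.00 cm³
X̄ = 571500.00 / 7620.00 = 75.00 cm
Ȳ = 1231500.00 / 7620.00 = 161.61 cm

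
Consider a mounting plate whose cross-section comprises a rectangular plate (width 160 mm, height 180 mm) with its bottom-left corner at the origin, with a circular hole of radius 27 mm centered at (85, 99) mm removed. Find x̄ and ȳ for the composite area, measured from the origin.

Part | A | x̄ᵢ | ȳᵢ | A·x̄ᵢ | A·ȳᵢ
plate | 28800.00 | 80.00 | 90.00 | 2304000.00 | 2592000.00
hole | -2290.22 | 85.00 | 99.00 | -194668.79 | -226731.88
Σ | 26509.78 |  |  | 2109331.21 | 2365268.12
x̄ = 2109331.21 / 26509.78 = 79.57 mm
ȳ = 2365268.12 / 26509.78 = 89.22 mm

x̄ = 79.57 mm, ȳ = 89.22 mm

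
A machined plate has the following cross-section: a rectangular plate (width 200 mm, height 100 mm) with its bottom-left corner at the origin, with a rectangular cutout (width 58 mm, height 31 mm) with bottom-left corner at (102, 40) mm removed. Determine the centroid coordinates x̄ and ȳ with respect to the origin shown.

plate: A = 200 × 100 = 20000.00, centroid at (100.00, 50.00).
hole: A = −(58 × 31) = -1798.00, centroid at (131.00, 55.50).
ΣA = 18202.00 mm²
ΣAx̄ = (20000.00)(100.00) + (-1798.00)(131.00) = 1764462.00 mm³
ΣAȳ = (20000.00)(50.00) + (-1798.00)(55.50) = 900211.00 mm³
x̄ = 1764462.00 / 18202.00 = 96.94 mm
ȳ = 900211.00 / 18202.00 = 49.46 mm

x̄ = 96.94 mm, ȳ = 49.46 mm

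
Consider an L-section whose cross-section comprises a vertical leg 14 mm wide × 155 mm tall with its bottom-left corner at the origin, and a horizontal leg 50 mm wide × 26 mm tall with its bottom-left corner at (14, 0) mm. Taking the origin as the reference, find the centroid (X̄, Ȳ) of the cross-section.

X̄ = 18.99 mm, Ȳ = 53.34 mm

Part | A | x̄ᵢ | ȳᵢ | A·x̄ᵢ | A·ȳᵢ
vertical leg | 2170.00 | 7.00 | 77.50 | 15190.00 | 168175.00
horizontal leg | 1300.00 | 39.00 | 13.00 | 50700.00 | 16900.00
Σ | 3470.00 |  |  | 65890.00 | 185075.00
X̄ = 65890.00 / 3470.00 = 18.99 mm
Ȳ = 185075.00 / 3470.00 = 53.34 mm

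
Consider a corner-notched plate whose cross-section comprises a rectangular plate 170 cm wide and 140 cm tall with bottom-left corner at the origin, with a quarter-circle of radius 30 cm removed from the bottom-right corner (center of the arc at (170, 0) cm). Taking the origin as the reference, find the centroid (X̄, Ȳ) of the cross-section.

plate: A = 170 × 140 = 23800.00, centroid at (85.00, 70.00).
removed quarter-circle: A = −¼π·30² = -706.86, centroid at (157.27, 12.73).
ΣA = 23093.14 cm², ΣAX̄ = 1911834.08 cm³, ΣAȲ = 1657000.00 cm³.
X̄ = 1911834.08/23093.14 = 82.79 cm; Ȳ = 1657000.00/23093.14 = 71.75 cm.

X̄ = 82.79 cm, Ȳ = 71.75 cm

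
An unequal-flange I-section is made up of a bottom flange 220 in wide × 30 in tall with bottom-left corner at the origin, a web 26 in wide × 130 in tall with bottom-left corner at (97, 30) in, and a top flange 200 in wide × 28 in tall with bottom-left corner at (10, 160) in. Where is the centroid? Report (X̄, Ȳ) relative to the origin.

X̄ = 110.00 in, Ȳ = 89.51 in

bottom flange: A = 220 × 30 = 6600.00, centroid at (110.00, 15.00).
web: A = 26 × 130 = 3380.00, centroid at (110.00, 95.00).
top flange: A = 200 × 28 = 5600.00, centroid at (110.00, 174.00).
ΣA = 15580.00 in², ΣAX̄ = 1713800.00 in³, ΣAȲ = 1394500.00 in³.
X̄ = 1713800.00/15580.00 = 110.00 in; Ȳ = 1394500.00/15580.00 = 89.51 in.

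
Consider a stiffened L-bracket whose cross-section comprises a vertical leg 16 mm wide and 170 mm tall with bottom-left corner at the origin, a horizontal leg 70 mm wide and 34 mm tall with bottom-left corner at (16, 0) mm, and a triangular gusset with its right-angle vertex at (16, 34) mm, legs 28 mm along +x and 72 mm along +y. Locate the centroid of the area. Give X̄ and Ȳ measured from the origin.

X̄ = 27.62 mm, Ȳ = 54.05 mm

Part | A | x̄ᵢ | ȳᵢ | A·x̄ᵢ | A·ȳᵢ
vertical leg | 2720.00 | 8.00 | 85.00 | 21760.00 | 231200.00
horizontal leg | 2380.00 | 51.00 | 17.00 | 121380.00 | 40460.00
gusset | 1008.00 | 25.33 | 58.00 | 25536.00 | 58464.00
Σ | 6108.00 |  |  | 168676.00 | 330124.00
X̄ = 168676.00 / 6108.00 = 27.62 mm
Ȳ = 330124.00 / 6108.00 = 54.05 mm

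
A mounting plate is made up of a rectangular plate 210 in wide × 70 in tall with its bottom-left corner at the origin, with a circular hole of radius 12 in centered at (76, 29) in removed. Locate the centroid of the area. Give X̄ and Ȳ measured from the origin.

plate: A = 210 × 70 = 14700.00, centroid at (105.00, 35.00).
hole: A = −π·12² = -452.39, centroid at (76.00, 29.00).
ΣA = 14247.61 in²
ΣAX̄ = (14700.00)(105.00) + (-452.39)(76.00) = 1509118.41 in³
ΣAȲ = (14700.00)(35.00) + (-452.39)(29.00) = 501380.71 in³
X̄ = 1509118.41 / 14247.61 = 105.92 in
Ȳ = 501380.71 / 14247.61 = 35.19 in

X̄ = 105.92 in, Ȳ = 35.19 in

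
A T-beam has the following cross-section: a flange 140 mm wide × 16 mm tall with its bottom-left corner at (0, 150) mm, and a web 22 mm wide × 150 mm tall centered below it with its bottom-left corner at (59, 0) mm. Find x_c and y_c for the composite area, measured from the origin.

Part | A | x̄ᵢ | ȳᵢ | A·x̄ᵢ | A·ȳᵢ
web | 3300.00 | 70.00 | 75.00 | 231000.00 | 247500.00
flange | 2240.00 | 70.00 | 158.00 | 156800.00 | 353920.00
Σ | 5540.00 |  |  | 387800.00 | 601420.00
x_c = 387800.00 / 5540.00 = 70.00 mm
y_c = 601420.00 / 5540.00 = 108.56 mm

x_c = 70.00 mm, y_c = 108.56 mm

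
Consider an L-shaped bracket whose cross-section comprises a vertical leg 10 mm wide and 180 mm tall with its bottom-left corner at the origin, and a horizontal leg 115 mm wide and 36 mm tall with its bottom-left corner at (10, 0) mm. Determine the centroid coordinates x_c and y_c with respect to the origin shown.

x_c = 48.56 mm, y_c = 39.82 mm

vertical leg: A = 10 × 180 = 1800.00, centroid at (5.00, 90.00).
horizontal leg: A = 115 × 36 = 4140.00, centroid at (67.50, 18.00).
ΣA = 5940.00 mm², ΣAx_c = 288450.00 mm³, ΣAy_c = 236520.00 mm³.
x_c = 288450.00/5940.00 = 48.56 mm; y_c = 236520.00/5940.00 = 39.82 mm.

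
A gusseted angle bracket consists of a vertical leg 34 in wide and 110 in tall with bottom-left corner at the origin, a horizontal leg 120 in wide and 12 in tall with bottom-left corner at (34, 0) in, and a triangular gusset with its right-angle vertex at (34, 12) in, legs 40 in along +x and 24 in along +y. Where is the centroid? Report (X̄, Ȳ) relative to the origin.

X̄ = 39.16 in, Ȳ = 39.57 in

vertical leg: A = 34 × 110 = 3740.00, centroid at (17.00, 55.00).
horizontal leg: A = 120 × 12 = 1440.00, centroid at (94.00, 6.00).
gusset: A = ½·40·24 = 480.00, centroid at (47.33, 20.00).
ΣA = 5660.00 in²
ΣAX̄ = (3740.00)(17.00) + (1440.00)(94.00) + (480.00)(47.33) = 221660.00 in³
ΣAȲ = (3740.00)(55.00) + (1440.00)(6.00) + (480.00)(20.00) = 223940.00 in³
X̄ = 221660.00 / 5660.00 = 39.16 in
Ȳ = 223940.00 / 5660.00 = 39.57 in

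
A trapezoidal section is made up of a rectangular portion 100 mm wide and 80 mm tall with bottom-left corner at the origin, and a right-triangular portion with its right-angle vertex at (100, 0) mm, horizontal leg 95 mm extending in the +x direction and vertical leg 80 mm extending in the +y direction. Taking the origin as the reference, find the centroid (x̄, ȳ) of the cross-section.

rectangular portion: A = 100 × 80 = 8000.00, centroid at (50.00, 40.00).
triangular portion: A = ½·95·80 = 3800.00, centroid at (131.67, 26.67).
ΣA = 11800.00 mm², ΣAx̄ = 900333.33 mm³, ΣAȳ = 421333.33 mm³.
x̄ = 900333.33/11800.00 = 76.30 mm; ȳ = 421333.33/11800.00 = 35.71 mm.

x̄ = 76.30 mm, ȳ = 35.71 mm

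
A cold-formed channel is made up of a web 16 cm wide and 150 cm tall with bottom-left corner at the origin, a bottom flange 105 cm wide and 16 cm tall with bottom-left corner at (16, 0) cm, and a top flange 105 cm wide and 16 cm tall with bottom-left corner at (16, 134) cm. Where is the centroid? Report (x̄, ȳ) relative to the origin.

web: A = 16 × 150 = 2400.00, centroid at (8.00, 75.00).
bottom flange: A = 105 × 16 = 1680.00, centroid at (68.50, 8.00).
top flange: A = 105 × 16 = 1680.00, centroid at (68.50, 142.00).
ΣA = 5760.00 cm²
ΣAx̄ = (2400.00)(8.00) + (1680.00)(68.50) + (1680.00)(68.50) = 249360.00 cm³
ΣAȳ = (2400.00)(75.00) + (1680.00)(8.00) + (1680.00)(142.00) = 432000.00 cm³
x̄ = 249360.00 / 5760.00 = 43.29 cm
ȳ = 432000.00 / 5760.00 = 75.00 cm

x̄ = 43.29 cm, ȳ = 75.00 cm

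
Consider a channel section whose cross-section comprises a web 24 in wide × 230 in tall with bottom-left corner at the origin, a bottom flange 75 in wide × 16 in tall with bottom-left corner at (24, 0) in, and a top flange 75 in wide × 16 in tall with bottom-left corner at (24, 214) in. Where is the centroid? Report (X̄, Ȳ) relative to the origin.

X̄ = 27.00 in, Ȳ = 115.00 in

web: A = 24 × 230 = 5520.00, centroid at (12.00, 115.00).
bottom flange: A = 75 × 16 = 1200.00, centroid at (61.50, 8.00).
top flange: A = 75 × 16 = 1200.00, centroid at (61.50, 222.00).
ΣA = 7920.00 in²
ΣAX̄ = (5520.00)(12.00) + (1200.00)(61.50) + (1200.00)(61.50) = 213840.00 in³
ΣAȲ = (5520.00)(115.00) + (1200.00)(8.00) + (1200.00)(222.00) = 910800.00 in³
X̄ = 213840.00 / 7920.00 = 27.00 in
Ȳ = 910800.00 / 7920.00 = 115.00 in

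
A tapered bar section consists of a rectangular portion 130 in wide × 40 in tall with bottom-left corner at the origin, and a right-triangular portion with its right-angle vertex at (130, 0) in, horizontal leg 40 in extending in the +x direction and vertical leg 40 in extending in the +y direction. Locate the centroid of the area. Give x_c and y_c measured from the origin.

Part | A | x̄ᵢ | ȳᵢ | A·x̄ᵢ | A·ȳᵢ
rectangular portion | 5200.00 | 65.00 | 20.00 | 338000.00 | 104000.00
triangular portion | 800.00 | 143.33 | 13.33 | 114666.67 | 10666.67
Σ | 6000.00 |  |  | 452666.67 | 114666.67
x_c = 452666.67 / 6000.00 = 75.44 in
y_c = 114666.67 / 6000.00 = 19.11 in

x_c = 75.44 in, y_c = 19.11 in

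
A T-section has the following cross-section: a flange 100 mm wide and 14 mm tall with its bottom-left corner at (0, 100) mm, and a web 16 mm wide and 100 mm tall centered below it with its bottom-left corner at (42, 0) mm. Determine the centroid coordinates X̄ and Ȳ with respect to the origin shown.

X̄ = 50.00 mm, Ȳ = 76.60 mm

web: A = 16 × 100 = 1600.00, centroid at (50.00, 50.00).
flange: A = 100 × 14 = 1400.00, centroid at (50.00, 107.00).
ΣA = 3000.00 mm², ΣAX̄ = 150000.00 mm³, ΣAȲ = 229800.00 mm³.
X̄ = 150000.00/3000.00 = 50.00 mm; Ȳ = 229800.00/3000.00 = 76.60 mm.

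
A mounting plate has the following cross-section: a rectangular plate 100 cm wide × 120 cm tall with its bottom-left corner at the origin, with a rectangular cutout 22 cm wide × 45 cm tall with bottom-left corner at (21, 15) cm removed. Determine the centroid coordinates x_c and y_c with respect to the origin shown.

plate: A = 100 × 120 = 12000.00, centroid at (50.00, 60.00).
hole: A = −(22 × 45) = -990.00, centroid at (32.00, 37.50).
ΣA = 11010.00 cm²
ΣAx_c = (12000.00)(50.00) + (-990.00)(32.00) = 568320.00 cm³
ΣAy_c = (12000.00)(60.00) + (-990.00)(37.50) = 682875.00 cm³
x_c = 568320.00 / 11010.00 = 51.62 cm
y_c = 682875.00 / 11010.00 = 62.02 cm

x_c = 51.62 cm, y_c = 62.02 cm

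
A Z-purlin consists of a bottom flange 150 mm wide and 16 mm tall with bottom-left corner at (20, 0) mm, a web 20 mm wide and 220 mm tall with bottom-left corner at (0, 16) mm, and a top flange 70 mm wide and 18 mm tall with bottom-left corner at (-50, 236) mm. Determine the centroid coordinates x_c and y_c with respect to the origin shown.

x_c = 31.40 mm, y_c = 109.47 mm

bottom flange: A = 150 × 16 = 2400.00, centroid at (95.00, 8.00).
web: A = 20 × 220 = 4400.00, centroid at (10.00, 126.00).
top flange: A = 70 × 18 = 1260.00, centroid at (-15.00, 245.00).
ΣA = 8060.00 mm², ΣAx_c = 253100.00 mm³, ΣAy_c = 882300.00 mm³.
x_c = 253100.00/8060.00 = 31.40 mm; y_c = 882300.00/8060.00 = 109.47 mm.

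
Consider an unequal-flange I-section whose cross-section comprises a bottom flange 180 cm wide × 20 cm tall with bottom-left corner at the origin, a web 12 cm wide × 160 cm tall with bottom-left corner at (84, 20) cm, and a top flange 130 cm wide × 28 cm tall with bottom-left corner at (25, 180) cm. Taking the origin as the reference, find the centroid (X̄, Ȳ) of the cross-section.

bottom flange: A = 180 × 20 = 3600.00, centroid at (90.00, 10.00).
web: A = 12 × 160 = 1920.00, centroid at (90.00, 100.00).
top flange: A = 130 × 28 = 3640.00, centroid at (90.00, 194.00).
ΣA = 9160.00 cm², ΣAX̄ = 824400.00 cm³, ΣAȲ = 934160.00 cm³.
X̄ = 824400.00/9160.00 = 90.00 cm; Ȳ = 934160.00/9160.00 = 101.98 cm.

X̄ = 90.00 cm, Ȳ = 101.98 cm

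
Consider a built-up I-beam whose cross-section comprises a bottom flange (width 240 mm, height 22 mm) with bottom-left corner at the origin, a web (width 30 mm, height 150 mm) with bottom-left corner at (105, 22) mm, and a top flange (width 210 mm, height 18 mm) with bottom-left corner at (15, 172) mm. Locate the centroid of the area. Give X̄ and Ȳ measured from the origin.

bottom flange: A = 240 × 22 = 5280.00, centroid at (120.00, 11.00).
web: A = 30 × 150 = 4500.00, centroid at (120.00, 97.00).
top flange: A = 210 × 18 = 3780.00, centroid at (120.00, 181.00).
ΣA = 13560.00 mm², ΣAX̄ = 1627200.00 mm³, ΣAȲ = 1178760.00 mm³.
X̄ = 1627200.00/13560.00 = 120.00 mm; Ȳ = 1178760.00/13560.00 = 86.93 mm.

X̄ = 120.00 mm, Ȳ = 86.93 mm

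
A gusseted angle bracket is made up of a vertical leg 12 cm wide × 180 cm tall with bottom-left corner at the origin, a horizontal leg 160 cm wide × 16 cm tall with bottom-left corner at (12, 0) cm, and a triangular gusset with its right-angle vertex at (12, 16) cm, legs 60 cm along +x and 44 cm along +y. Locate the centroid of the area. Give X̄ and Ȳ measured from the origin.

vertical leg: A = 12 × 180 = 2160.00, centroid at (6.00, 90.00).
horizontal leg: A = 160 × 16 = 2560.00, centroid at (92.00, 8.00).
gusset: A = ½·60·44 = 1320.00, centroid at (32.00, 30.67).
ΣA = 6040.00 cm²
ΣAX̄ = (2160.00)(6.00) + (2560.00)(92.00) + (1320.00)(32.00) = 290720.00 cm³
ΣAȲ = (2160.00)(90.00) + (2560.00)(8.00) + (1320.00)(30.67) = 255360.00 cm³
X̄ = 290720.00 / 6040.00 = 48.13 cm
Ȳ = 255360.00 / 6040.00 = 42.28 cm

X̄ = 48.13 cm, Ȳ = 42.28 cm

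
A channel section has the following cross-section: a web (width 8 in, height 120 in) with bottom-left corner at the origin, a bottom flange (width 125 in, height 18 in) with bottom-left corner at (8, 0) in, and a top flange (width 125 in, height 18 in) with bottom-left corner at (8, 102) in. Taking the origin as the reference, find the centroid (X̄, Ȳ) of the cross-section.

Part | A | x̄ᵢ | ȳᵢ | A·x̄ᵢ | A·ȳᵢ
web | 960.00 | 4.00 | 60.00 | 3840.00 | 57600.00
bottom flange | 2250.00 | 70.50 | 9.00 | 158625.00 | 20250.00
top flange | 2250.00 | 70.50 | 111.00 | 158625.00 | 249750.00
Σ | 5460.00 |  |  | 321090.00 | 327600.00
X̄ = 321090.00 / 5460.00 = 58.81 in
Ȳ = 327600.00 / 5460.00 = 60.00 in

X̄ = 58.81 in, Ȳ = 60.00 in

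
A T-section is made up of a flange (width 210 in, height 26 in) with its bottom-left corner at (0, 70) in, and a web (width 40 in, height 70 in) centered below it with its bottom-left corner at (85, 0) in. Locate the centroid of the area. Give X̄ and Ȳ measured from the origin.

web: A = 40 × 70 = 2800.00, centroid at (105.00, 35.00).
flange: A = 210 × 26 = 5460.00, centroid at (105.00, 83.00).
ΣA = 8260.00 in², ΣAX̄ = 867300.00 in³, ΣAȲ = 551180.00 in³.
X̄ = 867300.00/8260.00 = 105.00 in; Ȳ = 551180.00/8260.00 = 66.73 in.

X̄ = 105.00 in, Ȳ = 66.73 in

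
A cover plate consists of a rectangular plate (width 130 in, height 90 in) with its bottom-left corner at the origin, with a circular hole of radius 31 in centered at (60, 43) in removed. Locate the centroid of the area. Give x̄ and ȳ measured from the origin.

x̄ = 66.74 in, ȳ = 45.70 in

Part | A | x̄ᵢ | ȳᵢ | A·x̄ᵢ | A·ȳᵢ
plate | 11700.00 | 65.00 | 45.00 | 760500.00 | 526500.00
hole | -3019.07 | 60.00 | 43.00 | -181144.23 | -129820.03
Σ | 8680.93 |  |  | 579355.77 | 396679.97
x̄ = 579355.77 / 8680.93 = 66.74 in
ȳ = 396679.97 / 8680.93 = 45.70 in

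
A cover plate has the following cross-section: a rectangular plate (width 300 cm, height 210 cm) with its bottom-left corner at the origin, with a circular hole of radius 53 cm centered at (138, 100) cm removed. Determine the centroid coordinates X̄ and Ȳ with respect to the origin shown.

Part | A | x̄ᵢ | ȳᵢ | A·x̄ᵢ | A·ȳᵢ
plate | 63000.00 | 150.00 | 105.00 | 9450000.00 | 6615000.00
hole | -8824.73 | 138.00 | 100.00 | -1217813.26 | -882473.38
Σ | 54175.27 |  |  | 8232186.74 | 5732526.62
X̄ = 8232186.74 / 54175.27 = 151.95 cm
Ȳ = 5732526.62 / 54175.27 = 105.81 cm

X̄ = 151.95 cm, Ȳ = 105.81 cm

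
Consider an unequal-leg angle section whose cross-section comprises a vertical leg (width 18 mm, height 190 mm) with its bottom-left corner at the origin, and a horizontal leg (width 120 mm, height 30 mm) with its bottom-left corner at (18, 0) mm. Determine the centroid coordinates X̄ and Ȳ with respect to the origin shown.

X̄ = 44.38 mm, Ȳ = 53.97 mm

vertical leg: A = 18 × 190 = 3420.00, centroid at (9.00, 95.00).
horizontal leg: A = 120 × 30 = 3600.00, centroid at (78.00, 15.00).
ΣA = 7020.00 mm²
ΣAX̄ = (3420.00)(9.00) + (3600.00)(78.00) = 311580.00 mm³
ΣAȲ = (3420.00)(95.00) + (3600.00)(15.00) = 378900.00 mm³
X̄ = 311580.00 / 7020.00 = 44.38 mm
Ȳ = 378900.00 / 7020.00 = 53.97 mm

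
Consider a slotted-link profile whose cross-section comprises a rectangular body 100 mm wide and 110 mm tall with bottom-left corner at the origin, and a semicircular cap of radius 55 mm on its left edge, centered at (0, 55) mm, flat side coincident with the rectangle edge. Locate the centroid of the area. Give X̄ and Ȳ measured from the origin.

X̄ = 27.88 mm, Ȳ = 55.00 mm

rectangular body: A = 100 × 110 = 11000.00, centroid at (50.00, 55.00).
semicircular end: A = ½π·55² = 4751.66, centroid at (-23.34, 55.00).
ΣA = 15751.66 mm²
ΣAX̄ = (11000.00)(50.00) + (4751.66)(-23.34) = 439083.33 mm³
ΣAȲ = (11000.00)(55.00) + (4751.66)(55.00) = 866341.24 mm³
X̄ = 439083.33 / 15751.66 = 27.88 mm
Ȳ = 866341.24 / 15751.66 = 55.00 mm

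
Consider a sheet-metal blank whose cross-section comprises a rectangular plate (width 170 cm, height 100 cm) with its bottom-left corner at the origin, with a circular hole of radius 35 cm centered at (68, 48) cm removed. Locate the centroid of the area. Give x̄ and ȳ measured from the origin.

plate: A = 170 × 100 = 17000.00, centroid at (85.00, 50.00).
hole: A = −π·35² = -3848.45, centroid at (68.00, 48.00).
ΣA = 13151.55 cm²
ΣAx̄ = (17000.00)(85.00) + (-3848.45)(68.00) = 1183305.33 cm³
ΣAȳ = (17000.00)(50.00) + (-3848.45)(48.00) = 665274.35 cm³
x̄ = 1183305.33 / 13151.55 = 89.97 cm
ȳ = 665274.35 / 13151.55 = 50.59 cm

x̄ = 89.97 cm, ȳ = 50.59 cm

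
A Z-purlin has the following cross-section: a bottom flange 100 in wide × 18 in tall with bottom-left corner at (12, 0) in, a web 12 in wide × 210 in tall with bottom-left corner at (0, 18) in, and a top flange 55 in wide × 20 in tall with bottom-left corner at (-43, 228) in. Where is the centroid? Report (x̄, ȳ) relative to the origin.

x̄ = 20.23 in, ȳ = 108.48 in

bottom flange: A = 100 × 18 = 1800.00, centroid at (62.00, 9.00).
web: A = 12 × 210 = 2520.00, centroid at (6.00, 123.00).
top flange: A = 55 × 20 = 1100.00, centroid at (-15.50, 238.00).
ΣA = 5420.00 in², ΣAx̄ = 109670.00 in³, ΣAȳ = 587960.00 in³.
x̄ = 109670.00/5420.00 = 20.23 in; ȳ = 587960.00/5420.00 = 108.48 in.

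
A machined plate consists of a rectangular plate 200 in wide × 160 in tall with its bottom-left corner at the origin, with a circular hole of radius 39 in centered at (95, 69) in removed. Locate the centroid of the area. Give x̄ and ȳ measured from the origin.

x̄ = 100.88 in, ȳ = 81.93 in

plate: A = 200 × 160 = 32000.00, centroid at (100.00, 80.00).
hole: A = −π·39² = -4778.36, centroid at (95.00, 69.00).
ΣA = 27221.64 in², ΣAx̄ = 2746055.57 in³, ΣAȳ = 2230292.99 in³.
x̄ = 2746055.57/27221.64 = 100.88 in; ȳ = 2230292.99/27221.64 = 81.93 in.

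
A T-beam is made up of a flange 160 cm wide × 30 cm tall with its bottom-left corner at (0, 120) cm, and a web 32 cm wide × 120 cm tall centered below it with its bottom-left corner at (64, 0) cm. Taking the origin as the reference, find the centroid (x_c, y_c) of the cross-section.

x_c = 80.00 cm, y_c = 101.67 cm

Part | A | x̄ᵢ | ȳᵢ | A·x̄ᵢ | A·ȳᵢ
web | 3840.00 | 80.00 | 60.00 | 307200.00 | 230400.00
flange | 4800.00 | 80.00 | 135.00 | 384000.00 | 648000.00
Σ | 8640.00 |  |  | 691200.00 | 878400.00
x_c = 691200.00 / 8640.00 = 80.00 cm
y_c = 878400.00 / 8640.00 = 101.67 cm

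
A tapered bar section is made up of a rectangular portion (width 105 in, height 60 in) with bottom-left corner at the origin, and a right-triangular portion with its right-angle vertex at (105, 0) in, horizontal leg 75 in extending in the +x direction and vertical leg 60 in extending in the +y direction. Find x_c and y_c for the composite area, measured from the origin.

x_c = 72.89 in, y_c = 27.37 in

Part | A | x̄ᵢ | ȳᵢ | A·x̄ᵢ | A·ȳᵢ
rectangular portion | 6300.00 | 52.50 | 30.00 | 330750.00 | 189000.00
triangular portion | 2250.00 | 130.00 | 20.00 | 292500.00 | 45000.00
Σ | 8550.00 |  |  | 623250.00 | 234000.00
x_c = 623250.00 / 8550.00 = 72.89 in
y_c = 234000.00 / 8550.00 = 27.37 in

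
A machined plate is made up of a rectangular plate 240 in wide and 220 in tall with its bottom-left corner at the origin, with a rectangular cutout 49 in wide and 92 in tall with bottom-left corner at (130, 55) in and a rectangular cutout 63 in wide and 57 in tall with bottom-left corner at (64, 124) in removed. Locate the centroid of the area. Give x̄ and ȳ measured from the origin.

x̄ = 118.49 in, ȳ = 107.49 in

plate: A = 240 × 220 = 52800.00, centroid at (120.00, 110.00).
hole 1: A = −(49 × 92) = -4508.00, centroid at (154.50, 101.00).
hole 2: A = −(63 × 57) = -3591.00, centroid at (95.50, 152.50).
ΣA = 44701.00 in²
ΣAx̄ = (52800.00)(120.00) + (-4508.00)(154.50) + (-3591.00)(95.50) = 5296573.50 in³
ΣAȳ = (52800.00)(110.00) + (-4508.00)(101.00) + (-3591.00)(152.50) = 4805064.50 in³
x̄ = 5296573.50 / 44701.00 = 118.49 in
ȳ = 4805064.50 / 44701.00 = 107.49 in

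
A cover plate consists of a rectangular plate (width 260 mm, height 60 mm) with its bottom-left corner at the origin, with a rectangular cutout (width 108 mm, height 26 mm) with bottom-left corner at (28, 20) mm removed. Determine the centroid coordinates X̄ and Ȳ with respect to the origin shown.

plate: A = 260 × 60 = 15600.00, centroid at (130.00, 30.00).
hole: A = −(108 × 26) = -2808.00, centroid at (82.00, 33.00).
ΣA = 12792.00 mm², ΣAX̄ = 1797744.00 mm³, ΣAȲ = 375336.00 mm³.
X̄ = 1797744.00/12792.00 = 140.54 mm; Ȳ = 375336.00/12792.00 = 29.34 mm.

X̄ = 140.54 mm, Ȳ = 29.34 mm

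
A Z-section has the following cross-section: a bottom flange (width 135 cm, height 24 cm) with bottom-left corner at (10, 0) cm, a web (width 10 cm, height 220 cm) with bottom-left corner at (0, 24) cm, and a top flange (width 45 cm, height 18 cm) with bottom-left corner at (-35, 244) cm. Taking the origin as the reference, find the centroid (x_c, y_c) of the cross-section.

x_c = 40.32 cm, y_c = 86.18 cm

bottom flange: A = 135 × 24 = 3240.00, centroid at (77.50, 12.00).
web: A = 10 × 220 = 2200.00, centroid at (5.00, 134.00).
top flange: A = 45 × 18 = 810.00, centroid at (-12.50, 253.00).
ΣA = 6250.00 cm², ΣAx_c = 251975.00 cm³, ΣAy_c = 538610.00 cm³.
x_c = 251975.00/6250.00 = 40.32 cm; y_c = 538610.00/6250.00 = 86.18 cm.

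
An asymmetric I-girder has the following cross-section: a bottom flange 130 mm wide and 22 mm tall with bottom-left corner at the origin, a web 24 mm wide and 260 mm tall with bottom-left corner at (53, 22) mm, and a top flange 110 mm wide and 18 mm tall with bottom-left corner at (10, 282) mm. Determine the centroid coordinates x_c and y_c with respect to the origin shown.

x_c = 65.00 mm, y_c = 140.44 mm

bottom flange: A = 130 × 22 = 2860.00, centroid at (65.00, 11.00).
web: A = 24 × 260 = 6240.00, centroid at (65.00, 152.00).
top flange: A = 110 × 18 = 1980.00, centroid at (65.00, 291.00).
ΣA = 11080.00 mm², ΣAx_c = 720200.00 mm³, ΣAy_c = 1556120.00 mm³.
x_c = 720200.00/11080.00 = 65.00 mm; y_c = 1556120.00/11080.00 = 140.44 mm.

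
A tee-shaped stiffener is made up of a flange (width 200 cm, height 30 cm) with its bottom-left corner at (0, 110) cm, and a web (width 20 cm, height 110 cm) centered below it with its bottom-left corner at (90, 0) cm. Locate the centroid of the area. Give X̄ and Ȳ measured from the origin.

X̄ = 100.00 cm, Ȳ = 106.22 cm

web: A = 20 × 110 = 2200.00, centroid at (100.00, 55.00).
flange: A = 200 × 30 = 6000.00, centroid at (100.00, 125.00).
ΣA = 8200.00 cm²
ΣAX̄ = (2200.00)(100.00) + (6000.00)(100.00) = 820000.00 cm³
ΣAȲ = (2200.00)(55.00) + (6000.00)(125.00) = 871000.00 cm³
X̄ = 820000.00 / 8200.00 = 100.00 cm
Ȳ = 871000.00 / 8200.00 = 106.22 cm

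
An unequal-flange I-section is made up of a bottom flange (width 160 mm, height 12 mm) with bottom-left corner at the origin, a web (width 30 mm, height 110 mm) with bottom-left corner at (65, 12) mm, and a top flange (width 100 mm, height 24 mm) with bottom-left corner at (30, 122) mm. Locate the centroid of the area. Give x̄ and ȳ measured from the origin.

x̄ = 80.00 mm, ȳ = 72.73 mm

bottom flange: A = 160 × 12 = 1920.00, centroid at (80.00, 6.00).
web: A = 30 × 110 = 3300.00, centroid at (80.00, 67.00).
top flange: A = 100 × 24 = 2400.00, centroid at (80.00, 134.00).
ΣA = 7620.00 mm², ΣAx̄ = 609600.00 mm³, ΣAȳ = 554220.00 mm³.
x̄ = 609600.00/7620.00 = 80.00 mm; ȳ = 554220.00/7620.00 = 72.73 mm.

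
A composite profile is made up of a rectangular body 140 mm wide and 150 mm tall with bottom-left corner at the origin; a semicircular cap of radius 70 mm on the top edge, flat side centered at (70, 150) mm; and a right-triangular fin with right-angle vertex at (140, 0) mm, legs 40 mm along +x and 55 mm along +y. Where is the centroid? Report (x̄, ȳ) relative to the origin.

rectangular body: A = 140 × 150 = 21000.00, centroid at (70.00, 75.00).
semicircular top: A = ½π·70² = 7696.90, centroid at (70.00, 179.71).
triangular fin: A = ½·40·55 = 1100.00, centroid at (153.33, 18.33).
ΣA = 29796.90 mm², ΣAx̄ = 2177449.81 mm³, ΣAȳ = 2978368.63 mm³.
x̄ = 2177449.81/29796.90 = 73.08 mm; ȳ = 2978368.63/29796.90 = 99.96 mm.

x̄ = 73.08 mm, ȳ = 99.96 mm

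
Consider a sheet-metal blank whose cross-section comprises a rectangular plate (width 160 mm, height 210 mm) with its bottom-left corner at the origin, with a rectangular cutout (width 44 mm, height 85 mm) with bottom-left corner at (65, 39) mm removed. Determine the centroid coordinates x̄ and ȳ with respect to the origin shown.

plate: A = 160 × 210 = 33600.00, centroid at (80.00, 105.00).
hole: A = −(44 × 85) = -3740.00, centroid at (87.00, 81.50).
ΣA = 29860.00 mm²
ΣAx̄ = (33600.00)(80.00) + (-3740.00)(87.00) = 2362620.00 mm³
ΣAȳ = (33600.00)(105.00) + (-3740.00)(81.50) = 3223190.00 mm³
x̄ = 2362620.00 / 29860.00 = 79.12 mm
ȳ = 3223190.00 / 29860.00 = 107.94 mm

x̄ = 79.12 mm, ȳ = 107.94 mm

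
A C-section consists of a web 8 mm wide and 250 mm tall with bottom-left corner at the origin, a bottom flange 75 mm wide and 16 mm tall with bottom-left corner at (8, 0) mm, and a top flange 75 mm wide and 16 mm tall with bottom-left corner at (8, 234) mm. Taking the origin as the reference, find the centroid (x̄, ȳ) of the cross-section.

x̄ = 26.64 mm, ȳ = 125.00 mm

web: A = 8 × 250 = 2000.00, centroid at (4.00, 125.00).
bottom flange: A = 75 × 16 = 1200.00, centroid at (45.50, 8.00).
top flange: A = 75 × 16 = 1200.00, centroid at (45.50, 242.00).
ΣA = 4400.00 mm²
ΣAx̄ = (2000.00)(4.00) + (1200.00)(45.50) + (1200.00)(45.50) = 117200.00 mm³
ΣAȳ = (2000.00)(125.00) + (1200.00)(8.00) + (1200.00)(242.00) = 550000.00 mm³
x̄ = 117200.00 / 4400.00 = 26.64 mm
ȳ = 550000.00 / 4400.00 = 125.00 mm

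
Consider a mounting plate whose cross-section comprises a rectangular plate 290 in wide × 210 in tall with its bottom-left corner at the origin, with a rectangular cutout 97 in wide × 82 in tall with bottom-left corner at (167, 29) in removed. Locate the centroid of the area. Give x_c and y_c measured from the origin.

Part | A | x̄ᵢ | ȳᵢ | A·x̄ᵢ | A·ȳᵢ
plate | 60900.00 | 145.00 | 105.00 | 8830500.00 | 6394500.00
hole | -7954.00 | 215.50 | 70.00 | -1714087.00 | -556780.00
Σ | 52946.00 |  |  | 7116413.00 | 5837720.00
x_c = 7116413.00 / 52946.00 = 134.41 in
y_c = 5837720.00 / 52946.00 = 110.26 in

x_c = 134.41 in, y_c = 110.26 in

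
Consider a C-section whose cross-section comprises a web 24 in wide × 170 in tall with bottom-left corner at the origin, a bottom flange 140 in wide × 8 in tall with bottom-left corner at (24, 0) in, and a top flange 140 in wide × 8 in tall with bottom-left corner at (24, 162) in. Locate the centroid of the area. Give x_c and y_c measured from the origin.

x_c = 41.06 in, y_c = 85.00 in

web: A = 24 × 170 = 4080.00, centroid at (12.00, 85.00).
bottom flange: A = 140 × 8 = 1120.00, centroid at (94.00, 4.00).
top flange: A = 140 × 8 = 1120.00, centroid at (94.00, 166.00).
ΣA = 6320.00 in²
ΣAx_c = (4080.00)(12.00) + (1120.00)(94.00) + (1120.00)(94.00) = 259520.00 in³
ΣAy_c = (4080.00)(85.00) + (1120.00)(4.00) + (1120.00)(166.00) = 537200.00 in³
x_c = 259520.00 / 6320.00 = 41.06 in
y_c = 537200.00 / 6320.00 = 85.00 in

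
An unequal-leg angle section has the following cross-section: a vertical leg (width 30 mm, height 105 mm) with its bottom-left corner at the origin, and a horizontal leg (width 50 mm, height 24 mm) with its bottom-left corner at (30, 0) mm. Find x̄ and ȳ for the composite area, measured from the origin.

x̄ = 26.03 mm, ȳ = 41.33 mm

vertical leg: A = 30 × 105 = 3150.00, centroid at (15.00, 52.50).
horizontal leg: A = 50 × 24 = 1200.00, centroid at (55.00, 12.00).
ΣA = 4350.00 mm²
ΣAx̄ = (3150.00)(15.00) + (1200.00)(55.00) = 113250.00 mm³
ΣAȳ = (3150.00)(52.50) + (1200.00)(12.00) = 179775.00 mm³
x̄ = 113250.00 / 4350.00 = 26.03 mm
ȳ = 179775.00 / 4350.00 = 41.33 mm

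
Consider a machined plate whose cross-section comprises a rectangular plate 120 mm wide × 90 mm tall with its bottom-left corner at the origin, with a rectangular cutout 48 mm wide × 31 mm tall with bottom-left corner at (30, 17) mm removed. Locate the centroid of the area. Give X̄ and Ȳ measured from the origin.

plate: A = 120 × 90 = 10800.00, centroid at (60.00, 45.00).
hole: A = −(48 × 31) = -1488.00, centroid at (54.00, 32.50).
ΣA = 9312.00 mm², ΣAX̄ = 567648.00 mm³, ΣAȲ = 437640.00 mm³.
X̄ = 567648.00/9312.00 = 60.96 mm; Ȳ = 437640.00/9312.00 = 47.00 mm.

X̄ = 60.96 mm, Ȳ = 47.00 mm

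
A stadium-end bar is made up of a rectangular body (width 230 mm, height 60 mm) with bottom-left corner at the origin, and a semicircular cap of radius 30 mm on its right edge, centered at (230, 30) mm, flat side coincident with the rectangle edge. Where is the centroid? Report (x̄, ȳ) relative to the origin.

rectangular body: A = 230 × 60 = 13800.00, centroid at (115.00, 30.00).
semicircular end: A = ½π·30² = 1413.72, centroid at (242.73, 30.00).
ΣA = 15213.72 mm², ΣAx̄ = 1930154.84 mm³, ΣAȳ = 456411.50 mm³.
x̄ = 1930154.84/15213.72 = 126.87 mm; ȳ = 456411.50/15213.72 = 30.00 mm.

x̄ = 126.87 mm, ȳ = 30.00 mm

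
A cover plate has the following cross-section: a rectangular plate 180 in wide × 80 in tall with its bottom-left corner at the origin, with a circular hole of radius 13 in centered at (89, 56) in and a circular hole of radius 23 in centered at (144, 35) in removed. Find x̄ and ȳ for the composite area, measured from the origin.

x̄ = 82.69 in, ȳ = 39.98 in

plate: A = 180 × 80 = 14400.00, centroid at (90.00, 40.00).
hole 1: A = −π·13² = -530.93, centroid at (89.00, 56.00).
hole 2: A = −π·23² = -1661.90, centroid at (144.00, 35.00).
ΣA = 12207.17 in²
ΣAx̄ = (14400.00)(90.00) + (-530.93)(89.00) + (-1661.90)(144.00) = 1009433.34 in³
ΣAȳ = (14400.00)(40.00) + (-530.93)(56.00) + (-1661.90)(35.00) = 488101.38 in³
x̄ = 1009433.34 / 12207.17 = 82.69 in
ȳ = 488101.38 / 12207.17 = 39.98 in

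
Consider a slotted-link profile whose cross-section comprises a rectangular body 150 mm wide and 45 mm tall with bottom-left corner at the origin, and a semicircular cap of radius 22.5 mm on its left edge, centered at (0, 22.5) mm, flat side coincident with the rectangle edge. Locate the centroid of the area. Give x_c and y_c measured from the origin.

x_c = 66.09 mm, y_c = 22.50 mm

Part | A | x̄ᵢ | ȳᵢ | A·x̄ᵢ | A·ȳᵢ
rectangular body | 6750.00 | 75.00 | 22.50 | 506250.00 | 151875.00
semicircular end | 795.22 | -9.55 | 22.50 | -7593.75 | 17892.35
Σ | 7545.22 |  |  | 498656.25 | 169767.35
x_c = 498656.25 / 7545.22 = 66.09 mm
y_c = 169767.35 / 7545.22 = 22.50 mm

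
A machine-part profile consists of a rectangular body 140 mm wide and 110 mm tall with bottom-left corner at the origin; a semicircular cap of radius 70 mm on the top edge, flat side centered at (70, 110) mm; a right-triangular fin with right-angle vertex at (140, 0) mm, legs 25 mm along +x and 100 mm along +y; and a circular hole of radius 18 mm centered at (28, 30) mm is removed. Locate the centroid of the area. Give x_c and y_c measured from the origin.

Part | A | x̄ᵢ | ȳᵢ | A·x̄ᵢ | A·ȳᵢ
rectangular body | 15400.00 | 70.00 | 55.00 | 1078000.00 | 847000.00
semicircular top | 7696.90 | 70.00 | 139.71 | 538783.14 | 1075325.89
triangular fin | 1250.00 | 148.33 | 33.33 | 185416.67 | 41666.67
hole | -1017.88 | 28.00 | 30.00 | -28500.53 | -30536.28
Σ | 23329.03 |  |  | 1773699.28 | 1933456.27
x_c = 1773699.28 / 23329.03 = 76.03 mm
y_c = 1933456.27 / 23329.03 = 82.88 mm

x_c = 76.03 mm, y_c = 82.88 mm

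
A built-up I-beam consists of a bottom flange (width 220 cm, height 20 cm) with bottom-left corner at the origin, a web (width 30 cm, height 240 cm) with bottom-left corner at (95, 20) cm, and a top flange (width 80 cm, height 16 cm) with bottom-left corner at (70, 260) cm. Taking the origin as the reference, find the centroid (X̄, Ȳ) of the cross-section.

bottom flange: A = 220 × 20 = 4400.00, centroid at (110.00, 10.00).
web: A = 30 × 240 = 7200.00, centroid at (110.00, 140.00).
top flange: A = 80 × 16 = 1280.00, centroid at (110.00, 268.00).
ΣA = 12880.00 cm²
ΣAX̄ = (4400.00)(110.00) + (7200.00)(110.00) + (1280.00)(110.00) = 1416800.00 cm³
ΣAȲ = (4400.00)(10.00) + (7200.00)(140.00) + (1280.00)(268.00) = 1395040.00 cm³
X̄ = 1416800.00 / 12880.00 = 110.00 cm
Ȳ = 1395040.00 / 12880.00 = 108.31 cm

X̄ = 110.00 cm, Ȳ = 108.31 cm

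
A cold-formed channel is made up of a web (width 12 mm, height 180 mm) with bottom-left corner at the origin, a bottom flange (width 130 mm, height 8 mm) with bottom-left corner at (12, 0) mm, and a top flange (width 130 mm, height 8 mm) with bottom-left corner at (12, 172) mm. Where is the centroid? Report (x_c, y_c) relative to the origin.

web: A = 12 × 180 = 2160.00, centroid at (6.00, 90.00).
bottom flange: A = 130 × 8 = 1040.00, centroid at (77.00, 4.00).
top flange: A = 130 × 8 = 1040.00, centroid at (77.00, 176.00).
ΣA = 4240.00 mm²
ΣAx_c = (2160.00)(6.00) + (1040.00)(77.00) + (1040.00)(77.00) = 173120.00 mm³
ΣAy_c = (2160.00)(90.00) + (1040.00)(4.00) + (1040.00)(176.00) = 381600.00 mm³
x_c = 173120.00 / 4240.00 = 40.83 mm
y_c = 381600.00 / 4240.00 = 90.00 mm

x_c = 40.83 mm, y_c = 90.00 mm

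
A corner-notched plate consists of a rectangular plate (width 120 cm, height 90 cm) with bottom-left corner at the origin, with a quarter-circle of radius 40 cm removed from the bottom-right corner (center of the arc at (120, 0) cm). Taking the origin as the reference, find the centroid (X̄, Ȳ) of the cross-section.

X̄ = 54.33 cm, Ȳ = 48.69 cm

plate: A = 120 × 90 = 10800.00, centroid at (60.00, 45.00).
removed quarter-circle: A = −¼π·40² = -1256.64, centroid at (103.02, 16.98).
ΣA = 9543.36 cm²
ΣAX̄ = (10800.00)(60.00) + (-1256.64)(103.02) = 518536.89 cm³
ΣAȲ = (10800.00)(45.00) + (-1256.64)(16.98) = 464666.67 cm³
X̄ = 518536.89 / 9543.36 = 54.33 cm
Ȳ = 464666.67 / 9543.36 = 48.69 cm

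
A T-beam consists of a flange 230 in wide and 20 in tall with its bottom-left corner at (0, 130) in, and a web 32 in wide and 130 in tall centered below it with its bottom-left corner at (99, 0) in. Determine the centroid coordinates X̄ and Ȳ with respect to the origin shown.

web: A = 32 × 130 = 4160.00, centroid at (115.00, 65.00).
flange: A = 230 × 20 = 4600.00, centroid at (115.00, 140.00).
ΣA = 8760.00 in², ΣAX̄ = 1007400.00 in³, ΣAȲ = 914400.00 in³.
X̄ = 1007400.00/8760.00 = 115.00 in; Ȳ = 914400.00/8760.00 = 104.38 in.

X̄ = 115.00 in, Ȳ = 104.38 in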